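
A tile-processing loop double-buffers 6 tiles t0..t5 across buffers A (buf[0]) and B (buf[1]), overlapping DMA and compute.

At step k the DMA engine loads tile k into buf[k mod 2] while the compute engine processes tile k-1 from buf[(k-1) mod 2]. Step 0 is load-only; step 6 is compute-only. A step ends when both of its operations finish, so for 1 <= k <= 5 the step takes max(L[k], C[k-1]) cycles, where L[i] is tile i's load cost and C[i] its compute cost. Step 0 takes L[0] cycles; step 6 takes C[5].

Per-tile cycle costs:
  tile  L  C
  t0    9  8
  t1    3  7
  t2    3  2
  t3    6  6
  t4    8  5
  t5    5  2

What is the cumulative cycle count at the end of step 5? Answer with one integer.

k=0 load=t0/9c comp=- wait=9 total=9
k=1 load=t1/3c comp=t0/8c wait=8 total=17
k=2 load=t2/3c comp=t1/7c wait=7 total=24
k=3 load=t3/6c comp=t2/2c wait=6 total=30
k=4 load=t4/8c comp=t3/6c wait=8 total=38
k=5 load=t5/5c comp=t4/5c wait=5 total=43
k=6 load=- comp=t5/2c wait=2 total=45

end_cycle[5] = 43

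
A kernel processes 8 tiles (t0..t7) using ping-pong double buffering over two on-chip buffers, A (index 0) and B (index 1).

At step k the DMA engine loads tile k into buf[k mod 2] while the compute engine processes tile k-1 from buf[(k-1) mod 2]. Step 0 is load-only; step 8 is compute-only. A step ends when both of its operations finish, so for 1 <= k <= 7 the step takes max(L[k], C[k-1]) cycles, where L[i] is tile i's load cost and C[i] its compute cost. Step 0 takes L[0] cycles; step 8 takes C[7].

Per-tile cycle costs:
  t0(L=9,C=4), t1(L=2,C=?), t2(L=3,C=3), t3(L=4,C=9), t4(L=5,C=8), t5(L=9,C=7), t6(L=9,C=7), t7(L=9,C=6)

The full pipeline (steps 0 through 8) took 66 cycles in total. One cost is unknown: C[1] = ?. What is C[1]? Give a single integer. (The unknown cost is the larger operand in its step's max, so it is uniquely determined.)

C[1] = 7

step 0 = dur = L[0]=9 = 9
step 1 = dur = max(L[1]=2, C[0]=4) = 4
step 2 = dur = max(L[2]=3, C[1]=?) = C[1]  (unknown; binding)
step 3 = dur = max(L[3]=4, C[2]=3) = 4
step 4 = dur = max(L[4]=5, C[3]=9) = 9
step 5 = dur = max(L[5]=9, C[4]=8) = 9
step 6 = dur = max(L[6]=9, C[5]=7) = 9
step 7 = dur = max(L[7]=9, C[6]=7) = 9
step 8 = dur = C[7]=6 = 6
sum of known step durations = 59
dur[2] = total - known = 66 - 59 = 7
C[1] is the binding max in step 2, so C[1] = dur[2] = 7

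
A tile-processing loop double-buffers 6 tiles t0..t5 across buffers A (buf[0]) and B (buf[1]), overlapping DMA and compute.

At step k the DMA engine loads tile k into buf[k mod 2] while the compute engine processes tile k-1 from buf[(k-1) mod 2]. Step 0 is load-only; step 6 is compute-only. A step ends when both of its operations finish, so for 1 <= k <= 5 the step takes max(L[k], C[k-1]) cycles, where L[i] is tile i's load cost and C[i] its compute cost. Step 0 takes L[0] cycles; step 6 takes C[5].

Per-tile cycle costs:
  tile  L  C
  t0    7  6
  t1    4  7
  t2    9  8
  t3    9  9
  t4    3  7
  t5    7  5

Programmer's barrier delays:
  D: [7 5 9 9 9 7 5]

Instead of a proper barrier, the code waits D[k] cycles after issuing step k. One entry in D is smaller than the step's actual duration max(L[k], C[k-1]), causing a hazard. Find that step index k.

k=0 barrier L[0]=7→7c, D[0]=7 ok
k=1 barrier max(L[1]=4,C[0]=6)→6c, D[1]=5 SHORT
k=2 barrier max(L[2]=9,C[1]=7)→9c, D[2]=9 ok
k=3 barrier max(L[3]=9,C[2]=8)→9c, D[3]=9 ok
k=4 barrier max(L[4]=3,C[3]=9)→9c, D[4]=9 ok
k=5 barrier max(L[5]=7,C[4]=7)→7c, D[5]=7 ok
k=6 barrier C[5]=5→5c, D[6]=5 ok

hazard at step 1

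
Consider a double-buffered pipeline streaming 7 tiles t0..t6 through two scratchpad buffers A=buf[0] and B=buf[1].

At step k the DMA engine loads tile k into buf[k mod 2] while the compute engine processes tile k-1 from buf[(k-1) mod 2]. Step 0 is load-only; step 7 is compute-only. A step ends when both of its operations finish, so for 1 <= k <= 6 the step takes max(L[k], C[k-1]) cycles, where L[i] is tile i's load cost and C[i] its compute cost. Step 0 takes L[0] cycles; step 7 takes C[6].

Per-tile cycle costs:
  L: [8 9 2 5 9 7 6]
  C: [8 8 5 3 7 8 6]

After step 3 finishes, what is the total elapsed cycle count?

end_cycle[3] = 30

step 0: L[0]=8 → dur=8, Σ=8 | A=load:t0 B=idle [load-only]
step 1: L[1]=9 C[0]=8 → dur=9, Σ=17 | A=compute:t0 B=load:t1 [load-bound]
step 2: L[2]=2 C[1]=8 → dur=8, Σ=25 | A=load:t2 B=compute:t1 [compute-bound]
step 3: L[3]=5 C[2]=5 → dur=5, Σ=30 | A=compute:t2 B=load:t3 [tied]
step 4: L[4]=9 C[3]=3 → dur=9, Σ=39 | A=load:t4 B=compute:t3 [load-bound]
step 5: L[5]=7 C[4]=7 → dur=7, Σ=46 | A=compute:t4 B=load:t5 [tied]
step 6: L[6]=6 C[5]=8 → dur=8, Σ=54 | A=load:t6 B=compute:t5 [compute-bound]
step 7: C[6]=6 → dur=6, Σ=60 | A=compute:t6 B=idle [compute-only]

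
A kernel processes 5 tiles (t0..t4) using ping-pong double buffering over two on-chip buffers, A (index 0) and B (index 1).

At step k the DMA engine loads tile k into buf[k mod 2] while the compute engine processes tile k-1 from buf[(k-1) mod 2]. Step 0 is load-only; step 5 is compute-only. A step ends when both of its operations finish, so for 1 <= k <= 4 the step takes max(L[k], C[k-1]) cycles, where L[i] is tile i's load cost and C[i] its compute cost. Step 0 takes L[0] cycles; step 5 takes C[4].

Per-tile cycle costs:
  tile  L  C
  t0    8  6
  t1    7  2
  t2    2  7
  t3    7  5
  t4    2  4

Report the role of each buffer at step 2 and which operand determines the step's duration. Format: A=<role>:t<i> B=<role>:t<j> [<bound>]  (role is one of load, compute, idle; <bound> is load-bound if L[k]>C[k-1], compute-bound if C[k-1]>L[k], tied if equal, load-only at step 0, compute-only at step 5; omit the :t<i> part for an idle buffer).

step 0: L[0]=8 → dur=8, Σ=8 | A=load:t0 B=idle [load-only]
step 1: L[1]=7 C[0]=6 → dur=7, Σ=15 | A=compute:t0 B=load:t1 [load-bound]
step 2: L[2]=2 C[1]=2 → dur=2, Σ=17 | A=load:t2 B=compute:t1 [tied]
step 3: L[3]=7 C[2]=7 → dur=7, Σ=24 | A=compute:t2 B=load:t3 [tied]
step 4: L[4]=2 C[3]=5 → dur=5, Σ=29 | A=load:t4 B=compute:t3 [compute-bound]
step 5: C[4]=4 → dur=4, Σ=33 | A=compute:t4 B=idle [compute-only]

step 2: A=load:t2 B=compute:t1 [tied]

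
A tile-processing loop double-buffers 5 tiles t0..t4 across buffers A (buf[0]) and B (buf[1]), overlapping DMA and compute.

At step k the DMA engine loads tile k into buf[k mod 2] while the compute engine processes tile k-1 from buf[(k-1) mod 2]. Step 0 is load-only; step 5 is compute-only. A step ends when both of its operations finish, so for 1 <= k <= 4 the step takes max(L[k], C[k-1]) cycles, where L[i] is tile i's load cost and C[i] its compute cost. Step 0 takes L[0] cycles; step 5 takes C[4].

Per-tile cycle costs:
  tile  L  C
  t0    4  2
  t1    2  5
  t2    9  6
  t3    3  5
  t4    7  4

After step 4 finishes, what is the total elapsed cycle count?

end_cycle[4] = 28

  0. 4=4c; end=4; A:t0 B:-
  1. max(2,2)=2c; end=6; A:t0 B:t1
  2. max(9,5)=9c; end=15; A:t2 B:t1
  3. max(3,6)=6c; end=21; A:t2 B:t3
  4. max(7,5)=7c; end=28; A:t4 B:t3
  5. 4=4c; end=32; A:t4 B:t3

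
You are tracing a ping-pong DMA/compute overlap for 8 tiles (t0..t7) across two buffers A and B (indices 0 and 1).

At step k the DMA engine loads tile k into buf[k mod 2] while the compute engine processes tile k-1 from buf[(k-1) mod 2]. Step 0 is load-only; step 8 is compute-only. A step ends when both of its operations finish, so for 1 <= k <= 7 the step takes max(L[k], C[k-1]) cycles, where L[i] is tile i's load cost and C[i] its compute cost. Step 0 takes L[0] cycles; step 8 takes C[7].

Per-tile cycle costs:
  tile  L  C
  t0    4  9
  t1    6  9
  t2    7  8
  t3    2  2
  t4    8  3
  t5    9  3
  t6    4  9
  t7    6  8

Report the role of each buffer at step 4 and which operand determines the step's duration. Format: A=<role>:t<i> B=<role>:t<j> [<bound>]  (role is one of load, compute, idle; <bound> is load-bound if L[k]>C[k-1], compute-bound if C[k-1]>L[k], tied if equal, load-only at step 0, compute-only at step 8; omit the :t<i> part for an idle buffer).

step 0: L[0]=4 → dur=4, Σ=4 | A=load:t0 B=idle [load-only]
step 1: L[1]=6 C[0]=9 → dur=9, Σ=13 | A=compute:t0 B=load:t1 [compute-bound]
step 2: L[2]=7 C[1]=9 → dur=9, Σ=22 | A=load:t2 B=compute:t1 [compute-bound]
step 3: L[3]=2 C[2]=8 → dur=8, Σ=30 | A=compute:t2 B=load:t3 [compute-bound]
step 4: L[4]=8 C[3]=2 → dur=8, Σ=38 | A=load:t4 B=compute:t3 [load-bound]
step 5: L[5]=9 C[4]=3 → dur=9, Σ=47 | A=compute:t4 B=load:t5 [load-bound]
step 6: L[6]=4 C[5]=3 → dur=4, Σ=51 | A=load:t6 B=compute:t5 [load-bound]
step 7: L[7]=6 C[6]=9 → dur=9, Σ=60 | A=compute:t6 B=load:t7 [compute-bound]
step 8: C[7]=8 → dur=8, Σ=68 | A=idle B=compute:t7 [compute-only]

step 4: A=load:t4 B=compute:t3 [load-bound]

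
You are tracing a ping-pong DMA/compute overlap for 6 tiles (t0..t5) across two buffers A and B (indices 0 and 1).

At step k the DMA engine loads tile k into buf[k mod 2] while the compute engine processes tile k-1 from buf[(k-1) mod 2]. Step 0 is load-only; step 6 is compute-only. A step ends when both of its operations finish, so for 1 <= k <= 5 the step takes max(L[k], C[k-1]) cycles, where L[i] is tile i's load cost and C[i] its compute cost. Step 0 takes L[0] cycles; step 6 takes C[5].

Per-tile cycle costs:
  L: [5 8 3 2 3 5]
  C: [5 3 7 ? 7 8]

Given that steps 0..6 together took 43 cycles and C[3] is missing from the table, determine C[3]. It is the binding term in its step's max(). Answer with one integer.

C[3] = 5

step 0 = dur = L[0]=5 = 5
step 1 = dur = max(L[1]=8, C[0]=5) = 8
step 2 = dur = max(L[2]=3, C[1]=3) = 3
step 3 = dur = max(L[3]=2, C[2]=7) = 7
step 4 = dur = max(L[4]=3, C[3]=?) = C[3]  (unknown; binding)
step 5 = dur = max(L[5]=5, C[4]=7) = 7
step 6 = dur = C[5]=8 = 8
sum of known step durations = 38
dur[4] = total - known = 43 - 38 = 5
C[3] is the binding max in step 4, so C[3] = dur[4] = 5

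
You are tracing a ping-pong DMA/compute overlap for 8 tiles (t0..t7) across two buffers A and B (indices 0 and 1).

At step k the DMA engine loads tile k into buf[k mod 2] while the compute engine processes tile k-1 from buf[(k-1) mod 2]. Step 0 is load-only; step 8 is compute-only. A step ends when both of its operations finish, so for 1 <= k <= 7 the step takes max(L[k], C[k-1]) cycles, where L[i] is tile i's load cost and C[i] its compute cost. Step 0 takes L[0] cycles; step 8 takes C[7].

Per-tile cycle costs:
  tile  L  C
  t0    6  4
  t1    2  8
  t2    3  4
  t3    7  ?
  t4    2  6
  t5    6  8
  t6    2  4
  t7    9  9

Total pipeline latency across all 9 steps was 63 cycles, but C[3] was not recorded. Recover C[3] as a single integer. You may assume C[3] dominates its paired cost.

step 0 → dur = L[0]=6 = 6
step 1 → dur = max(L[1]=2, C[0]=4) = 4
step 2 → dur = max(L[2]=3, C[1]=8) = 8
step 3 → dur = max(L[3]=7, C[2]=4) = 7
step 4 → dur = max(L[4]=2, C[3]=?) = C[3]  (unknown; binding)
step 5 → dur = max(L[5]=6, C[4]=6) = 6
step 6 → dur = max(L[6]=2, C[5]=8) = 8
step 7 → dur = max(L[7]=9, C[6]=4) = 9
step 8 → dur = C[7]=9 = 9
sum of known step durations = 57
dur[4] = total - known = 63 - 57 = 6
C[3] is the binding max in step 4, so C[3] = dur[4] = 6

C[3] = 6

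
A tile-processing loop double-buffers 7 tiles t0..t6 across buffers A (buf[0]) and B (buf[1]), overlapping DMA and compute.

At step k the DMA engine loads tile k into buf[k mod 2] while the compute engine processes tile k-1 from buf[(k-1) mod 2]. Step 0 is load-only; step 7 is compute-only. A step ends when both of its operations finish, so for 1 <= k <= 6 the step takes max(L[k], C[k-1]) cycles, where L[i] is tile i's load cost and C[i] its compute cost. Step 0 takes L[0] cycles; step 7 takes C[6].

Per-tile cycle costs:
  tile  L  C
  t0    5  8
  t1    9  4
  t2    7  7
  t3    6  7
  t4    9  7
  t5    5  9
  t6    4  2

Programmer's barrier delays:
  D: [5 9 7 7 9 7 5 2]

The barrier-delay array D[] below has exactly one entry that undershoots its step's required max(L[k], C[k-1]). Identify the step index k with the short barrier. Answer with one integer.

hazard at step 6

[0] required=L[0]=5=5 vs D=5 ok
[1] required=max(L[1]=9,C[0]=8)=9 vs D=9 ok
[2] required=max(L[2]=7,C[1]=4)=7 vs D=7 ok
[3] required=max(L[3]=6,C[2]=7)=7 vs D=7 ok
[4] required=max(L[4]=9,C[3]=7)=9 vs D=9 ok
[5] required=max(L[5]=5,C[4]=7)=7 vs D=7 ok
[6] required=max(L[6]=4,C[5]=9)=9 vs D=5 SHORT
[7] required=C[6]=2=2 vs D=2 ok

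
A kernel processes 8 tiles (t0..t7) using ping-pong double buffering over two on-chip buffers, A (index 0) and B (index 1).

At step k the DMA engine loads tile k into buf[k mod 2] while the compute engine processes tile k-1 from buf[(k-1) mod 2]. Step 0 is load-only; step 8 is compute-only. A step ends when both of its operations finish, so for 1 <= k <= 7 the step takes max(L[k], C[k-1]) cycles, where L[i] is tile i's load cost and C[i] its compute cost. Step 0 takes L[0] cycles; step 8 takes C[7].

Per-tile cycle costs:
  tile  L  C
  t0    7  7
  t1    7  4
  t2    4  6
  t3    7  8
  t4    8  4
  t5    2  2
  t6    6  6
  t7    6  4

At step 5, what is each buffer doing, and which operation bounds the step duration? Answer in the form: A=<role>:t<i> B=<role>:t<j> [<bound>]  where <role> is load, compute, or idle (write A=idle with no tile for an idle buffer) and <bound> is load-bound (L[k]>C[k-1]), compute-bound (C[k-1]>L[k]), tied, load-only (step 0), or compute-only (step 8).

step 5: A=compute:t4 B=load:t5 [compute-bound]

step 0: L[0]=7 → dur=7, Σ=7 | A=load:t0 B=idle [load-only]
step 1: L[1]=7 C[0]=7 → dur=7, Σ=14 | A=compute:t0 B=load:t1 [tied]
step 2: L[2]=4 C[1]=4 → dur=4, Σ=18 | A=load:t2 B=compute:t1 [tied]
step 3: L[3]=7 C[2]=6 → dur=7, Σ=25 | A=compute:t2 B=load:t3 [load-bound]
step 4: L[4]=8 C[3]=8 → dur=8, Σ=33 | A=load:t4 B=compute:t3 [tied]
step 5: L[5]=2 C[4]=4 → dur=4, Σ=37 | A=compute:t4 B=load:t5 [compute-bound]
step 6: L[6]=6 C[5]=2 → dur=6, Σ=43 | A=load:t6 B=compute:t5 [load-bound]
step 7: L[7]=6 C[6]=6 → dur=6, Σ=49 | A=compute:t6 B=load:t7 [tied]
step 8: C[7]=4 → dur=4, Σ=53 | A=idle B=compute:t7 [compute-only]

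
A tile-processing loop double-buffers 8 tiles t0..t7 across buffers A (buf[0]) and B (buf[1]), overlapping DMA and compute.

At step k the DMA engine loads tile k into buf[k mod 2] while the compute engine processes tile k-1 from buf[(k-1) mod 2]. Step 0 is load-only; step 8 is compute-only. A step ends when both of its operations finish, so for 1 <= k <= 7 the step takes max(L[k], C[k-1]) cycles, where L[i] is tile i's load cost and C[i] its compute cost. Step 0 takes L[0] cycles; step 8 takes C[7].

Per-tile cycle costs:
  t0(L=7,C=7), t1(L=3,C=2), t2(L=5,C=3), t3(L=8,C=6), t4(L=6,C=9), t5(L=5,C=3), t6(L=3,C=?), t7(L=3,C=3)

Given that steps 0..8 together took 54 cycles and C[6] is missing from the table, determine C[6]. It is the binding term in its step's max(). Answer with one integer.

step 0: dur = L[0]=7 = 7
step 1: dur = max(L[1]=3, C[0]=7) = 7
step 2: dur = max(L[2]=5, C[1]=2) = 5
step 3: dur = max(L[3]=8, C[2]=3) = 8
step 4: dur = max(L[4]=6, C[3]=6) = 6
step 5: dur = max(L[5]=5, C[4]=9) = 9
step 6: dur = max(L[6]=3, C[5]=3) = 3
step 7: dur = max(L[7]=3, C[6]=?) = C[6]  (unknown; binding)
step 8: dur = C[7]=3 = 3
sum of known step durations = 48
dur[7] = total - known = 54 - 48 = 6
C[6] is the binding max in step 7, so C[6] = dur[7] = 6

C[6] = 6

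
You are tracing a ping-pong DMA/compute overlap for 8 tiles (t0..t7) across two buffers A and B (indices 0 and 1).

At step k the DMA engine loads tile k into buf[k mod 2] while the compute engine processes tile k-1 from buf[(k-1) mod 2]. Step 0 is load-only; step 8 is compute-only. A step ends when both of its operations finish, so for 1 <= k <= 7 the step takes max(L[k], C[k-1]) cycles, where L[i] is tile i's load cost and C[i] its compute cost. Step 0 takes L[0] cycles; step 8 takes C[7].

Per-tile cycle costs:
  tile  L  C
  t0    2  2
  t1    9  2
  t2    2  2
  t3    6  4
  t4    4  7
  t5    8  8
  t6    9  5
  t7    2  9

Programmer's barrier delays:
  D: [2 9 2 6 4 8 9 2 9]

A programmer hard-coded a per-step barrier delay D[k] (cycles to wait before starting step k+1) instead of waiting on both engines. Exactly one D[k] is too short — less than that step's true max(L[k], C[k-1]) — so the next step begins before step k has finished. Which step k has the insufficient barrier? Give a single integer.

hazard at step 7

k=0 barrier L[0]=2→2c, D[0]=2 ok
k=1 barrier max(L[1]=9,C[0]=2)→9c, D[1]=9 ok
k=2 barrier max(L[2]=2,C[1]=2)→2c, D[2]=2 ok
k=3 barrier max(L[3]=6,C[2]=2)→6c, D[3]=6 ok
k=4 barrier max(L[4]=4,C[3]=4)→4c, D[4]=4 ok
k=5 barrier max(L[5]=8,C[4]=7)→8c, D[5]=8 ok
k=6 barrier max(L[6]=9,C[5]=8)→9c, D[6]=9 ok
k=7 barrier max(L[7]=2,C[6]=5)→5c, D[7]=2 SHORT
k=8 barrier C[7]=9→9c, D[8]=9 ok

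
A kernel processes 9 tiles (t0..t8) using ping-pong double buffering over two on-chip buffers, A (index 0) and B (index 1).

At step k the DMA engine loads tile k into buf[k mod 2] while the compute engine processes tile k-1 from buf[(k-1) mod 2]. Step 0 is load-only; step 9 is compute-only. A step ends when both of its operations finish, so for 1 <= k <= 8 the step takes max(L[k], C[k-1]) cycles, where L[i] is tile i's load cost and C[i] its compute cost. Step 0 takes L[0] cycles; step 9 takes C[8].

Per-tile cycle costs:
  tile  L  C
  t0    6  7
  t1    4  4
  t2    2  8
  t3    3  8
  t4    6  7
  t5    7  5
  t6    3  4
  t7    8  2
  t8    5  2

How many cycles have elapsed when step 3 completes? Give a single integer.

step 0: L[0]=6 → dur=6, Σ=6 | A=load:t0 B=idle [load-only]
step 1: L[1]=4 C[0]=7 → dur=7, Σ=13 | A=compute:t0 B=load:t1 [compute-bound]
step 2: L[2]=2 C[1]=4 → dur=4, Σ=17 | A=load:t2 B=compute:t1 [compute-bound]
step 3: L[3]=3 C[2]=8 → dur=8, Σ=25 | A=compute:t2 B=load:t3 [compute-bound]
step 4: L[4]=6 C[3]=8 → dur=8, Σ=33 | A=load:t4 B=compute:t3 [compute-bound]
step 5: L[5]=7 C[4]=7 → dur=7, Σ=40 | A=compute:t4 B=load:t5 [tied]
step 6: L[6]=3 C[5]=5 → dur=5, Σ=45 | A=load:t6 B=compute:t5 [compute-bound]
step 7: L[7]=8 C[6]=4 → dur=8, Σ=53 | A=compute:t6 B=load:t7 [load-bound]
step 8: L[8]=5 C[7]=2 → dur=5, Σ=58 | A=load:t8 B=compute:t7 [load-bound]
step 9: C[8]=2 → dur=2, Σ=60 | A=compute:t8 B=idle [compute-only]

end_cycle[3] = 25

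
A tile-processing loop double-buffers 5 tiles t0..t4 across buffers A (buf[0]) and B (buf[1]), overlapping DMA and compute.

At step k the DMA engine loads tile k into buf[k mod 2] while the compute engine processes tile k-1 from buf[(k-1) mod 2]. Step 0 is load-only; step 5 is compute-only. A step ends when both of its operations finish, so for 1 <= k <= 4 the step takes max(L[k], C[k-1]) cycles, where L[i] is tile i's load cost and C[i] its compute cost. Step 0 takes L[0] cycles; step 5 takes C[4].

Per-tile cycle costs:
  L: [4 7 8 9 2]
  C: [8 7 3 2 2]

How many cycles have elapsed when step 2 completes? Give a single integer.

end_cycle[2] = 20

step 0: L[0]=4 → dur=4, Σ=4 | A=load:t0 B=idle [load-only]
step 1: L[1]=7 C[0]=8 → dur=8, Σ=12 | A=compute:t0 B=load:t1 [compute-bound]
step 2: L[2]=8 C[1]=7 → dur=8, Σ=20 | A=load:t2 B=compute:t1 [load-bound]
step 3: L[3]=9 C[2]=3 → dur=9, Σ=29 | A=compute:t2 B=load:t3 [load-bound]
step 4: L[4]=2 C[3]=2 → dur=2, Σ=31 | A=load:t4 B=compute:t3 [tied]
step 5: C[4]=2 → dur=2, Σ=33 | A=compute:t4 B=idle [compute-only]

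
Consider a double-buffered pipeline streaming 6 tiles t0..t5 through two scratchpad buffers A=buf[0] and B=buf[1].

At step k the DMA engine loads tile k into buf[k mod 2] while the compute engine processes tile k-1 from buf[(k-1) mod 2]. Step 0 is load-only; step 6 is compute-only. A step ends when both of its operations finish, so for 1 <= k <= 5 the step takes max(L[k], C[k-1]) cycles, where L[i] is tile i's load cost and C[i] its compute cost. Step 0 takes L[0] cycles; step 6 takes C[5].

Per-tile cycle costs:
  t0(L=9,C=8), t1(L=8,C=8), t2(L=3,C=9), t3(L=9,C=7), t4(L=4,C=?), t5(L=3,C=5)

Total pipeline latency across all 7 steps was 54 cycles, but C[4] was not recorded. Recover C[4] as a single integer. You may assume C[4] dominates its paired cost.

C[4] = 8

step 0: dur = L[0]=9 = 9
step 1: dur = max(L[1]=8, C[0]=8) = 8
step 2: dur = max(L[2]=3, C[1]=8) = 8
step 3: dur = max(L[3]=9, C[2]=9) = 9
step 4: dur = max(L[4]=4, C[3]=7) = 7
step 5: dur = max(L[5]=3, C[4]=?) = C[4]  (unknown; binding)
step 6: dur = C[5]=5 = 5
sum of known step durations = 46
dur[5] = total - known = 54 - 46 = 8
C[4] is the binding max in step 5, so C[4] = dur[5] = 8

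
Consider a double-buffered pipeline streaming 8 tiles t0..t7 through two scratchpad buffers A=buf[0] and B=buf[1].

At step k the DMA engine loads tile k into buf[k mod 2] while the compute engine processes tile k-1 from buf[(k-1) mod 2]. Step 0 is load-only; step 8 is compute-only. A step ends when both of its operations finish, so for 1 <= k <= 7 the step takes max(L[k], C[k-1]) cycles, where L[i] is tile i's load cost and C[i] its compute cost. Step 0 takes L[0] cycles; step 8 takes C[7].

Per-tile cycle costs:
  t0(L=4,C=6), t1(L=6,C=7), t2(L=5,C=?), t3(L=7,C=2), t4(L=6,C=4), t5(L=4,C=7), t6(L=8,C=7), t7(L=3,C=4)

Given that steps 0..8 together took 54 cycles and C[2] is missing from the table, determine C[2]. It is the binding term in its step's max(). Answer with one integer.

C[2] = 8

step 0 | dur = L[0]=4 = 4
step 1 | dur = max(L[1]=6, C[0]=6) = 6
step 2 | dur = max(L[2]=5, C[1]=7) = 7
step 3 | dur = max(L[3]=7, C[2]=?) = C[2]  (unknown; binding)
step 4 | dur = max(L[4]=6, C[3]=2) = 6
step 5 | dur = max(L[5]=4, C[4]=4) = 4
step 6 | dur = max(L[6]=8, C[5]=7) = 8
step 7 | dur = max(L[7]=3, C[6]=7) = 7
step 8 | dur = C[7]=4 = 4
sum of known step durations = 46
dur[3] = total - known = 54 - 46 = 8
C[2] is the binding max in step 3, so C[2] = dur[3] = 8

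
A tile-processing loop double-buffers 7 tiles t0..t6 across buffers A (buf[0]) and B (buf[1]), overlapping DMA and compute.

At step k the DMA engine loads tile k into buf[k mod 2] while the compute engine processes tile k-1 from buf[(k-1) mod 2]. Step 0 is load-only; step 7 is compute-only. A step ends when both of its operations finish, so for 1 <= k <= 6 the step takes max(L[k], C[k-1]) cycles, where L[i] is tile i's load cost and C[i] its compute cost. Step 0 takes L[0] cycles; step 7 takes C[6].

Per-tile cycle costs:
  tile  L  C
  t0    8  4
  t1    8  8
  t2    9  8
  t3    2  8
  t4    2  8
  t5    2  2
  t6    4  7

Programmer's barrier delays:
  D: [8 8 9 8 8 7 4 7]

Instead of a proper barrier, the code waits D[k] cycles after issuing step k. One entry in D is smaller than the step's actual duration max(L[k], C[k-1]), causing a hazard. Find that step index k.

hazard at step 5

step 0: need L[0]=8 = 8; D[0]=8 ok
step 1: need max(L[1]=8,C[0]=4) = 8; D[1]=8 ok
step 2: need max(L[2]=9,C[1]=8) = 9; D[2]=9 ok
step 3: need max(L[3]=2,C[2]=8) = 8; D[3]=8 ok
step 4: need max(L[4]=2,C[3]=8) = 8; D[4]=8 ok
step 5: need max(L[5]=2,C[4]=8) = 8; D[5]=7 SHORT
step 6: need max(L[6]=4,C[5]=2) = 4; D[6]=4 ok
step 7: need C[6]=7 = 7; D[7]=7 ok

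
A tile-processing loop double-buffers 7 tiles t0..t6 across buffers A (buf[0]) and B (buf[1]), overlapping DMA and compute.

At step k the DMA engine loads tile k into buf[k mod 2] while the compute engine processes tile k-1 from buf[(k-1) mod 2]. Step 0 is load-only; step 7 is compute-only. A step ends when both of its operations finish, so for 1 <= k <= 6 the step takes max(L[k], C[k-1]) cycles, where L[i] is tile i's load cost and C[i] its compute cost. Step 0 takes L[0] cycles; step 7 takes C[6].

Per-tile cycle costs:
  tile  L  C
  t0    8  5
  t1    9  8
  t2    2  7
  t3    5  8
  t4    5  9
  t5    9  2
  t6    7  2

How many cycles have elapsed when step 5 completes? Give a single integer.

end_cycle[5] = 49

[0] DMA t0→A (8c) ∥ CU idle ⇒ 8c, clock 8
[1] DMA t1→B (9c) ∥ CU A:t0 (5c) ⇒ 9c, clock 17
[2] DMA t2→A (2c) ∥ CU B:t1 (8c) ⇒ 8c, clock 25
[3] DMA t3→B (5c) ∥ CU A:t2 (7c) ⇒ 7c, clock 32
[4] DMA t4→A (5c) ∥ CU B:t3 (8c) ⇒ 8c, clock 40
[5] DMA t5→B (9c) ∥ CU A:t4 (9c) ⇒ 9c, clock 49
[6] DMA t6→A (7c) ∥ CU B:t5 (2c) ⇒ 7c, clock 56
[7] DMA idle ∥ CU A:t6 (2c) ⇒ 2c, clock 58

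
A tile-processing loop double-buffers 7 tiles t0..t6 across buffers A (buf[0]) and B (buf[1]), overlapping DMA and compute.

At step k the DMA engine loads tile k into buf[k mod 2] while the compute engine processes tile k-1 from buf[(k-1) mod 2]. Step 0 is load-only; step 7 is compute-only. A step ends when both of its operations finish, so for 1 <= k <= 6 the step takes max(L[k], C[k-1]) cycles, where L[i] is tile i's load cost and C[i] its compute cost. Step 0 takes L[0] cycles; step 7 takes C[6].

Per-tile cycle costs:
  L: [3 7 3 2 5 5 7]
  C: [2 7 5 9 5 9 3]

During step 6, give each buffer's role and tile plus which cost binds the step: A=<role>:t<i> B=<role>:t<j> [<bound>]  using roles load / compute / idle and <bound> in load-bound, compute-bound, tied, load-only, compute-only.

  0. 3=3c; end=3; A:t0 B:-
  1. max(7,2)=7c; end=10; A:t0 B:t1
  2. max(3,7)=7c; end=17; A:t2 B:t1
  3. max(2,5)=5c; end=22; A:t2 B:t3
  4. max(5,9)=9c; end=31; A:t4 B:t3
  5. max(5,5)=5c; end=36; A:t4 B:t5
  6. max(7,9)=9c; end=45; A:t6 B:t5
  7. 3=3c; end=48; A:t6 B:t5

step 6: A=load:t6 B=compute:t5 [compute-bound]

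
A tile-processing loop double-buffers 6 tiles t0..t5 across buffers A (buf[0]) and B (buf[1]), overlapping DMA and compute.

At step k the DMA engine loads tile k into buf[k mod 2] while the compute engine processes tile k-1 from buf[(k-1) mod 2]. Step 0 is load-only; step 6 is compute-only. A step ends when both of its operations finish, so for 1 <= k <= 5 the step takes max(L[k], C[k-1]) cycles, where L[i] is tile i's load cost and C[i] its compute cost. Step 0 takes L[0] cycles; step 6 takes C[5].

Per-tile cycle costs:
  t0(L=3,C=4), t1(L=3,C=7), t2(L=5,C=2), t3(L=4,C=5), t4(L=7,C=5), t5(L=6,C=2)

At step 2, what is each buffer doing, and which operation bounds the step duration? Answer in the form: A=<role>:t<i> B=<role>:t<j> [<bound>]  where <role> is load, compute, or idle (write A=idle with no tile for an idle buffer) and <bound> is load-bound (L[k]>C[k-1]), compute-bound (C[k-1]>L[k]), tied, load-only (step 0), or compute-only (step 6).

step 2: A=load:t2 B=compute:t1 [compute-bound]

  0. 3=3c; end=3; A:t0 B:-
  1. max(3,4)=4c; end=7; A:t0 B:t1
  2. max(5,7)=7c; end=14; A:t2 B:t1
  3. max(4,2)=4c; end=18; A:t2 B:t3
  4. max(7,5)=7c; end=25; A:t4 B:t3
  5. max(6,5)=6c; end=31; A:t4 B:t5
  6. 2=2c; end=33; A:t4 B:t5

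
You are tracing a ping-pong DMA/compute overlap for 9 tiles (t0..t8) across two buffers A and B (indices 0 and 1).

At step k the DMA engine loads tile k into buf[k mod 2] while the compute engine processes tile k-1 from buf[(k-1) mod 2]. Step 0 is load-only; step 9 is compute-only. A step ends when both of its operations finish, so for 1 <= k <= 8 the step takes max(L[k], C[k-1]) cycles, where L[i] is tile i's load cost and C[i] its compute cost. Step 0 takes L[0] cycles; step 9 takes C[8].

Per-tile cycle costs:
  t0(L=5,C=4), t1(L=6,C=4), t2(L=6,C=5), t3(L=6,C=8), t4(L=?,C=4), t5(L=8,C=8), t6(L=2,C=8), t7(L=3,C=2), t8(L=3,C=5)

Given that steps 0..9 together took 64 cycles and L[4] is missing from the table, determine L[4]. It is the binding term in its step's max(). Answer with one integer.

L[4] = 9

step 0: dur = L[0]=5 = 5
step 1: dur = max(L[1]=6, C[0]=4) = 6
step 2: dur = max(L[2]=6, C[1]=4) = 6
step 3: dur = max(L[3]=6, C[2]=5) = 6
step 4: dur = max(L[4]=?, C[3]=8) = L[4]  (unknown; binding)
step 5: dur = max(L[5]=8, C[4]=4) = 8
step 6: dur = max(L[6]=2, C[5]=8) = 8
step 7: dur = max(L[7]=3, C[6]=8) = 8
step 8: dur = max(L[8]=3, C[7]=2) = 3
step 9: dur = C[8]=5 = 5
sum of known step durations = 55
dur[4] = total - known = 64 - 55 = 9
L[4] is the binding max in step 4, so L[4] = dur[4] = 9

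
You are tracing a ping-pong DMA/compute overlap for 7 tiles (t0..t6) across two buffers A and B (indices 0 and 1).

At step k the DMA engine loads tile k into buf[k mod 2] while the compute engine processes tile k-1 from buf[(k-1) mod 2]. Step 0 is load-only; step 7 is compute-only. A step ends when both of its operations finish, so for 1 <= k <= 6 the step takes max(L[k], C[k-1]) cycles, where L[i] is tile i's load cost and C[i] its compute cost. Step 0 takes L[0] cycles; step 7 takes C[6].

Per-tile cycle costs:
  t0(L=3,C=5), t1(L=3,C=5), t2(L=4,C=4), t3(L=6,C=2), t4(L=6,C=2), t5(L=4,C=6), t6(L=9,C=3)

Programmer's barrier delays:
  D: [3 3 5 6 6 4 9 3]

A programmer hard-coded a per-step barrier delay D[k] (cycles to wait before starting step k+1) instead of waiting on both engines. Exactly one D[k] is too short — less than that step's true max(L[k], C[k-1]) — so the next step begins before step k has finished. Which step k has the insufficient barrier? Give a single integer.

hazard at step 1

step 0: need L[0]=3 = 3; D[0]=3 ok
step 1: need max(L[1]=3,C[0]=5) = 5; D[1]=3 SHORT
step 2: need max(L[2]=4,C[1]=5) = 5; D[2]=5 ok
step 3: need max(L[3]=6,C[2]=4) = 6; D[3]=6 ok
step 4: need max(L[4]=6,C[3]=2) = 6; D[4]=6 ok
step 5: need max(L[5]=4,C[4]=2) = 4; D[5]=4 ok
step 6: need max(L[6]=9,C[5]=6) = 9; D[6]=9 ok
step 7: need C[6]=3 = 3; D[7]=3 ok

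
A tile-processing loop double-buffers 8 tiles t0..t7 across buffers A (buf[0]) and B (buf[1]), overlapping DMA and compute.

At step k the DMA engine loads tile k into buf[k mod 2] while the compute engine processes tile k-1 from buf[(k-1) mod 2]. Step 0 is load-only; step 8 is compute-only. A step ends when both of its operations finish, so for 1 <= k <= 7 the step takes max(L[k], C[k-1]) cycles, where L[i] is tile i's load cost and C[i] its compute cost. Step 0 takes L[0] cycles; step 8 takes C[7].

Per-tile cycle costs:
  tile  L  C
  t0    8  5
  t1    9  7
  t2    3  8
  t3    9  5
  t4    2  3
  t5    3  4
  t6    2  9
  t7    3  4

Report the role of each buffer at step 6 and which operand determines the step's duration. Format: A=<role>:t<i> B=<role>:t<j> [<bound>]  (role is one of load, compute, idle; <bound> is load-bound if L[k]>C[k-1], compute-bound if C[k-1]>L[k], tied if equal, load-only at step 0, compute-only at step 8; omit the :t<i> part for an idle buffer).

step 6: A=load:t6 B=compute:t5 [compute-bound]

k=0 load=t0/8c comp=- wait=8 total=8
k=1 load=t1/9c comp=t0/5c wait=9 total=17
k=2 load=t2/3c comp=t1/7c wait=7 total=24
k=3 load=t3/9c comp=t2/8c wait=9 total=33
k=4 load=t4/2c comp=t3/5c wait=5 total=38
k=5 load=t5/3c comp=t4/3c wait=3 total=41
k=6 load=t6/2c comp=t5/4c wait=4 total=45
k=7 load=t7/3c comp=t6/9c wait=9 total=54
k=8 load=- comp=t7/4c wait=4 total=58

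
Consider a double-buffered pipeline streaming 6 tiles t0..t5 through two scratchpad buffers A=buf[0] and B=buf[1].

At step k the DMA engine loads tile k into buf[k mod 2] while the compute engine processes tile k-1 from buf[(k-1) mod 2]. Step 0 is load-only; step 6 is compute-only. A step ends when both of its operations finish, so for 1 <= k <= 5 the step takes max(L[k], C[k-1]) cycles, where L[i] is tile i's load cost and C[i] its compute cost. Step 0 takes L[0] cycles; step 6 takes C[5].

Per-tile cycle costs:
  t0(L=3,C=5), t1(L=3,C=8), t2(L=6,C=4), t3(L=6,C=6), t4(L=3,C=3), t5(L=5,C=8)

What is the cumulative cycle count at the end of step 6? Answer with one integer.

end_cycle[6] = 41

step 0: L[0]=3 → dur=3, Σ=3 | A=load:t0 B=idle [load-only]
step 1: L[1]=3 C[0]=5 → dur=5, Σ=8 | A=compute:t0 B=load:t1 [compute-bound]
step 2: L[2]=6 C[1]=8 → dur=8, Σ=16 | A=load:t2 B=compute:t1 [compute-bound]
step 3: L[3]=6 C[2]=4 → dur=6, Σ=22 | A=compute:t2 B=load:t3 [load-bound]
step 4: L[4]=3 C[3]=6 → dur=6, Σ=28 | A=load:t4 B=compute:t3 [compute-bound]
step 5: L[5]=5 C[4]=3 → dur=5, Σ=33 | A=compute:t4 B=load:t5 [load-bound]
step 6: C[5]=8 → dur=8, Σ=41 | A=idle B=compute:t5 [compute-only]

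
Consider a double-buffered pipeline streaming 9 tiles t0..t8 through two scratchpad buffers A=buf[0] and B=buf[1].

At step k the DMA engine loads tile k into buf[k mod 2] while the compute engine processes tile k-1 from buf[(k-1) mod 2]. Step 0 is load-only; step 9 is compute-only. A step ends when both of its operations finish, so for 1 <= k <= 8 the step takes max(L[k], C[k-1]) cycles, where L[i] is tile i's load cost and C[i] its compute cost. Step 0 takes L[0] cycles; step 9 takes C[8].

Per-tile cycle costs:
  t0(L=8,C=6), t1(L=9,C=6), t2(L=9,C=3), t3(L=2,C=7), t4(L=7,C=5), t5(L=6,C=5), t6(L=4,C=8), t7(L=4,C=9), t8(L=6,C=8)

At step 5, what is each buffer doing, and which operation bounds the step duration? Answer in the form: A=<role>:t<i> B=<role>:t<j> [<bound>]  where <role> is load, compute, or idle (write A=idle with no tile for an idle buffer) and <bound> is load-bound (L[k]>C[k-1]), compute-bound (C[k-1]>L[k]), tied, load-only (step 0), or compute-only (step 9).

[0] DMA t0→A (8c) ∥ CU idle ⇒ 8c, clock 8
[1] DMA t1→B (9c) ∥ CU A:t0 (6c) ⇒ 9c, clock 17
[2] DMA t2→A (9c) ∥ CU B:t1 (6c) ⇒ 9c, clock 26
[3] DMA t3→B (2c) ∥ CU A:t2 (3c) ⇒ 3c, clock 29
[4] DMA t4→A (7c) ∥ CU B:t3 (7c) ⇒ 7c, clock 36
[5] DMA t5→B (6c) ∥ CU A:t4 (5c) ⇒ 6c, clock 42
[6] DMA t6→A (4c) ∥ CU B:t5 (5c) ⇒ 5c, clock 47
[7] DMA t7→B (4c) ∥ CU A:t6 (8c) ⇒ 8c, clock 55
[8] DMA t8→A (6c) ∥ CU B:t7 (9c) ⇒ 9c, clock 64
[9] DMA idle ∥ CU A:t8 (8c) ⇒ 8c, clock 72

step 5: A=compute:t4 B=load:t5 [load-bound]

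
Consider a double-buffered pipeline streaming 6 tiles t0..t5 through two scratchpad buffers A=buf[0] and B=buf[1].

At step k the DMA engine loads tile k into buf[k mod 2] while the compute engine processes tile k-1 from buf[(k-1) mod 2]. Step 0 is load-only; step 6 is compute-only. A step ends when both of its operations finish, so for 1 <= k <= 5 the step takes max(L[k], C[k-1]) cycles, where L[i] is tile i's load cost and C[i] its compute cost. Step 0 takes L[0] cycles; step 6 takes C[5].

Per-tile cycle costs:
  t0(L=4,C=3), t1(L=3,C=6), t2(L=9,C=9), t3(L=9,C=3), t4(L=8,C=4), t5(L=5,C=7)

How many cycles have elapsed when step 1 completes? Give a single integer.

end_cycle[1] = 7

k=0 load=t0/4c comp=- wait=4 total=4
k=1 load=t1/3c comp=t0/3c wait=3 total=7
k=2 load=t2/9c comp=t1/6c wait=9 total=16
k=3 load=t3/9c comp=t2/9c wait=9 total=25
k=4 load=t4/8c comp=t3/3c wait=8 total=33
k=5 load=t5/5c comp=t4/4c wait=5 total=38
k=6 load=- comp=t5/7c wait=7 total=45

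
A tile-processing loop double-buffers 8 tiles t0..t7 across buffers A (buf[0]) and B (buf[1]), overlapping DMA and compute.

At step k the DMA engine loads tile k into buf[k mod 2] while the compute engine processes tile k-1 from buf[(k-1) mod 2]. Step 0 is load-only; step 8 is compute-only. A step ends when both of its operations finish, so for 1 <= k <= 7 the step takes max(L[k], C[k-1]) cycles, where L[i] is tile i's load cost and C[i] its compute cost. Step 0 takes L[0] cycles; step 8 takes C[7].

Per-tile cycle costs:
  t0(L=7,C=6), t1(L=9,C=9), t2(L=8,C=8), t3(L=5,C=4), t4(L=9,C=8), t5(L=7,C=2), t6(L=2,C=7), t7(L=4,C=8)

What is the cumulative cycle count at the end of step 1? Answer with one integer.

  0. 7=7c; end=7; A:t0 B:-
  1. max(9,6)=9c; end=16; A:t0 B:t1
  2. max(8,9)=9c; end=25; A:t2 B:t1
  3. max(5,8)=8c; end=33; A:t2 B:t3
  4. max(9,4)=9c; end=42; A:t4 B:t3
  5. max(7,8)=8c; end=50; A:t4 B:t5
  6. max(2,2)=2c; end=52; A:t6 B:t5
  7. max(4,7)=7c; end=59; A:t6 B:t7
  8. 8=8c; end=67; A:t6 B:t7

end_cycle[1] = 16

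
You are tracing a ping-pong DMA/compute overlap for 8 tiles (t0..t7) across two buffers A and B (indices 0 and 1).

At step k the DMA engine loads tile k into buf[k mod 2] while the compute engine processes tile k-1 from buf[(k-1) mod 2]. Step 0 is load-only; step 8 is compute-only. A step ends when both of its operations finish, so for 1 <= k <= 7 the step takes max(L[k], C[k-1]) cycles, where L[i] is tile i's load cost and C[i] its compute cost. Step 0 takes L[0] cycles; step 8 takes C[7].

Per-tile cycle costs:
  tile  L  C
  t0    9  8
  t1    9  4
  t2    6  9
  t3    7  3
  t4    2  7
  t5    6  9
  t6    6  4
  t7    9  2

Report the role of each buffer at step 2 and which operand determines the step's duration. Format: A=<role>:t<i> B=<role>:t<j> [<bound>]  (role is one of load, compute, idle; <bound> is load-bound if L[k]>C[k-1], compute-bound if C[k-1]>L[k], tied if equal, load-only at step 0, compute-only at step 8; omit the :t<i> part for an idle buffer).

step 2: A=load:t2 B=compute:t1 [load-bound]

step 0: L[0]=9 → dur=9, Σ=9 | A=load:t0 B=idle [load-only]
step 1: L[1]=9 C[0]=8 → dur=9, Σ=18 | A=compute:t0 B=load:t1 [load-bound]
step 2: L[2]=6 C[1]=4 → dur=6, Σ=24 | A=load:t2 B=compute:t1 [load-bound]
step 3: L[3]=7 C[2]=9 → dur=9, Σ=33 | A=compute:t2 B=load:t3 [compute-bound]
step 4: L[4]=2 C[3]=3 → dur=3, Σ=36 | A=load:t4 B=compute:t3 [compute-bound]
step 5: L[5]=6 C[4]=7 → dur=7, Σ=43 | A=compute:t4 B=load:t5 [compute-bound]
step 6: L[6]=6 C[5]=9 → dur=9, Σ=52 | A=load:t6 B=compute:t5 [compute-bound]
step 7: L[7]=9 C[6]=4 → dur=9, Σ=61 | A=compute:t6 B=load:t7 [load-bound]
step 8: C[7]=2 → dur=2, Σ=63 | A=idle B=compute:t7 [compute-only]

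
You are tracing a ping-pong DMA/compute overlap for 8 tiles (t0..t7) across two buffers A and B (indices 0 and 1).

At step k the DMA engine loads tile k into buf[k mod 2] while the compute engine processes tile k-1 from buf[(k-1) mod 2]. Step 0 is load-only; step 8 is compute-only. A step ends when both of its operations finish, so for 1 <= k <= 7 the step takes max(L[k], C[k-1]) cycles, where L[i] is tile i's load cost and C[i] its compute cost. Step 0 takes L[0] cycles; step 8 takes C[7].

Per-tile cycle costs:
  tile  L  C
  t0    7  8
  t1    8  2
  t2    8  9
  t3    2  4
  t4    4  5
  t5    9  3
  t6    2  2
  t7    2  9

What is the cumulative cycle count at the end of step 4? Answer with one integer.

  0. 7=7c; end=7; A:t0 B:-
  1. max(8,8)=8c; end=15; A:t0 B:t1
  2. max(8,2)=8c; end=23; A:t2 B:t1
  3. max(2,9)=9c; end=32; A:t2 B:t3
  4. max(4,4)=4c; end=36; A:t4 B:t3
  5. max(9,5)=9c; end=45; A:t4 B:t5
  6. max(2,3)=3c; end=48; A:t6 B:t5
  7. max(2,2)=2c; end=50; A:t6 B:t7
  8. 9=9c; end=59; A:t6 B:t7

end_cycle[4] = 36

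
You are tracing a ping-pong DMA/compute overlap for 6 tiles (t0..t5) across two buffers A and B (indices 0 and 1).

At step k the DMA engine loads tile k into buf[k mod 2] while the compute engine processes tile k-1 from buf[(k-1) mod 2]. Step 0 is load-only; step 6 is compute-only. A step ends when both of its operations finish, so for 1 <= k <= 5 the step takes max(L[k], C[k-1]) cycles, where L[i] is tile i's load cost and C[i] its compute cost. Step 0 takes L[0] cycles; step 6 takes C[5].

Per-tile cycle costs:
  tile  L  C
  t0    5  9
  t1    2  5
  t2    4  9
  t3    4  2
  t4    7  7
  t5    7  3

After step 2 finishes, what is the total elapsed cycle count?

[0] DMA t0→A (5c) ∥ CU idle ⇒ 5c, clock 5
[1] DMA t1→B (2c) ∥ CU A:t0 (9c) ⇒ 9c, clock 14
[2] DMA t2→A (4c) ∥ CU B:t1 (5c) ⇒ 5c, clock 19
[3] DMA t3→B (4c) ∥ CU A:t2 (9c) ⇒ 9c, clock 28
[4] DMA t4→A (7c) ∥ CU B:t3 (2c) ⇒ 7c, clock 35
[5] DMA t5→B (7c) ∥ CU A:t4 (7c) ⇒ 7c, clock 42
[6] DMA idle ∥ CU B:t5 (3c) ⇒ 3c, clock 45

end_cycle[2] = 19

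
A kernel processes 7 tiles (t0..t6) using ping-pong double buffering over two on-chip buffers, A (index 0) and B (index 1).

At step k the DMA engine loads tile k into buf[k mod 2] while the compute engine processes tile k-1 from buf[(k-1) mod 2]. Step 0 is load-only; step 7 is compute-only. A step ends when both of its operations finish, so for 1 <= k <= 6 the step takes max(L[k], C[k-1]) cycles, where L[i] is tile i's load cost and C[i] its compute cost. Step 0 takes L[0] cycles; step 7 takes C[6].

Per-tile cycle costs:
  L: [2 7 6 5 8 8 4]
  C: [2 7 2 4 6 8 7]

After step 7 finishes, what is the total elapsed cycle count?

end_cycle[7] = 52

k=0 load=t0/2c comp=- wait=2 total=2
k=1 load=t1/7c comp=t0/2c wait=7 total=9
k=2 load=t2/6c comp=t1/7c wait=7 total=16
k=3 load=t3/5c comp=t2/2c wait=5 total=21
k=4 load=t4/8c comp=t3/4c wait=8 total=29
k=5 load=t5/8c comp=t4/6c wait=8 total=37
k=6 load=t6/4c comp=t5/8c wait=8 total=45
k=7 load=- comp=t6/7c wait=7 total=52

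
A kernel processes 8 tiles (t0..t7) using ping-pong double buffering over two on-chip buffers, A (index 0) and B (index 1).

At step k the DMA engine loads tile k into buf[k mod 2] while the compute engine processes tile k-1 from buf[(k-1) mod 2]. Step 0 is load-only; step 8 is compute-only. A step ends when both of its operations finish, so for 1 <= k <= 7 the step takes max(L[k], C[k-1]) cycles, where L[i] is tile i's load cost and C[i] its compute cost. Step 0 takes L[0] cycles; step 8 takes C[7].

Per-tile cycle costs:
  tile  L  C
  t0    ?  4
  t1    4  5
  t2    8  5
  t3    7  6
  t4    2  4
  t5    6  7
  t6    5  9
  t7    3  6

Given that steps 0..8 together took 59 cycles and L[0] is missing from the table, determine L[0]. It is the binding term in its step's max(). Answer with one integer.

step 0 | dur = L[0]=? = L[0]  (unknown; binding)
step 1 | dur = max(L[1]=4, C[0]=4) = 4
step 2 | dur = max(L[2]=8, C[1]=5) = 8
step 3 | dur = max(L[3]=7, C[2]=5) = 7
step 4 | dur = max(L[4]=2, C[3]=6) = 6
step 5 | dur = max(L[5]=6, C[4]=4) = 6
step 6 | dur = max(L[6]=5, C[5]=7) = 7
step 7 | dur = max(L[7]=3, C[6]=9) = 9
step 8 | dur = C[7]=6 = 6
sum of known step durations = 53
dur[0] = total - known = 59 - 53 = 6
L[0] is the binding max in step 0, so L[0] = dur[0] = 6

L[0] = 6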